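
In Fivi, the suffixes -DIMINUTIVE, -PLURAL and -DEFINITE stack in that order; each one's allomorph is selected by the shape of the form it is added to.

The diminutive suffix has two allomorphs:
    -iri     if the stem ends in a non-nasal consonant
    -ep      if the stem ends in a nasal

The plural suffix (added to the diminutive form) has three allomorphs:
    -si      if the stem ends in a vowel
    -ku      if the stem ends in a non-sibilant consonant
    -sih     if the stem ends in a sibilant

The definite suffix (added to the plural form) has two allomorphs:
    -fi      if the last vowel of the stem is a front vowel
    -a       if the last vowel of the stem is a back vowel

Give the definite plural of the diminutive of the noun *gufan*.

gufanepkua

*gufan* — final consonant /n/ (a nasal) → -ep → *gufanep*.
The diminutive form *gufanep* — final sound /p/ (a non-sibilant consonant) → -ku → *gufanepku*.
The plural form *gufanepku*: last vowel = /u/, a back vowel → -a → *gufanepkua*.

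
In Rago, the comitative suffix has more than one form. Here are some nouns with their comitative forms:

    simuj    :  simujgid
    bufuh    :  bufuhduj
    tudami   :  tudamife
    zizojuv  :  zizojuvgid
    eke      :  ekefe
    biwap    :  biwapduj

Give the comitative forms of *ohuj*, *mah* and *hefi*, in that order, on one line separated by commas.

ohujgid, mahduj, hefife

The suffix is conditioned by the final sound: -duj when the stem ends in a voiceless consonant (*bufuh*, *biwap*); -gid when the stem ends in a voiced consonant (*simuj*, *zizojuv*); -fe when the stem ends in a vowel (*tudami*, *eke*).
*ohuj* — final sound /j/ (a voiced consonant) → -gid → *ohujgid*.
*mah* — final sound /h/ (a voiceless consonant) → -duj → *mahduj*.
*hefi*: final sound = /i/, a vowel → -fe → *hefife*.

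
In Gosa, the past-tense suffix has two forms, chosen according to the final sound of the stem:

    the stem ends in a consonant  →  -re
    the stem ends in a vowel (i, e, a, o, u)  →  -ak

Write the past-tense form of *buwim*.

*buwim* — final sound /m/ (a consonant) → -re → *buwimre*.

buwimre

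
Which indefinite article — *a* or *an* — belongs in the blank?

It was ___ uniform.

a

The indefinite article is chosen by the initial *sound* of the following word, not its spelling.
*uniform* begins with the sound /juː/ (u pronounced /juː/) — a consonant sound.
So the article is *a*: It was a uniform.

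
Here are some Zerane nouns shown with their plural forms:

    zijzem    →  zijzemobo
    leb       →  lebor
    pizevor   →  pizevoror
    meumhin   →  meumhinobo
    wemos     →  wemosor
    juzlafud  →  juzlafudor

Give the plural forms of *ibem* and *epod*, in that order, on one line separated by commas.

The alternation tracks the final consonant of the stem — -obo when the stem ends in a nasal (*zijzem*, *meumhin*); -or when the stem ends in a non-nasal consonant (*leb*, *pizevor*, *wemos*, *juzlafud*).
*ibem*: final consonant = /m/, a nasal → -obo → *ibemobo*.
*epod* — final consonant /d/ (non-nasal) → -or → *epodor*.

ibemobo, epodor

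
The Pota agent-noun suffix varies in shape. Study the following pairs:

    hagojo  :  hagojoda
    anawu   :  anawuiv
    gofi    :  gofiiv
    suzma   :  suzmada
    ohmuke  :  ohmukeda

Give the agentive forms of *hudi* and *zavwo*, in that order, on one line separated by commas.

hudiiv, zavwoda

Looking at the last vowel of each stem: -iv when the last vowel of the stem is a high vowel (*anawu*, *gofi*); -da when the last vowel of the stem is a non-high vowel (*hagojo*, *suzma*, *ohmuke*).
The last vowel of *hudi* is /i/, which is a high vowel, so the suffix is -iv, giving *hudiiv*.
*zavwo* — last vowel /o/ (a non-high vowel) → -da → *zavwoda*.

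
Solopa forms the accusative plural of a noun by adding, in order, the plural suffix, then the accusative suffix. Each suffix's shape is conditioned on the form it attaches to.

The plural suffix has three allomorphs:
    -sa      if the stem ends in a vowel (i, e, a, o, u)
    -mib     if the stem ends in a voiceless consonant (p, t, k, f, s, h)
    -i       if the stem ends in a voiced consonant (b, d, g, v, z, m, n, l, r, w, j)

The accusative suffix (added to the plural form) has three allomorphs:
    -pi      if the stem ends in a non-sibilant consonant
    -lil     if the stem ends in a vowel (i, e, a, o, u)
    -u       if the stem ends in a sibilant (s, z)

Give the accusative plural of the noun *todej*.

The final sound of *todej* is /j/, which is a voiced consonant, so the plural suffix is -i, giving *todeji*.
The plural form *todeji*: final sound = /i/, a vowel → -lil → *todejilil*.

todejilil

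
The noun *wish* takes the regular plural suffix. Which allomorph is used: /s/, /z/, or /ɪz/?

/ɪz/

The stem *wish* ends in a sibilant (/s, z, ʃ, ʒ, tʃ, dʒ/).
The plural suffix surfaces as /ɪz/ after sibilants, /s/ after other voiceless consonants, and /z/ after other voiced sounds.
So the plural -s on *wish* is pronounced /ɪz/.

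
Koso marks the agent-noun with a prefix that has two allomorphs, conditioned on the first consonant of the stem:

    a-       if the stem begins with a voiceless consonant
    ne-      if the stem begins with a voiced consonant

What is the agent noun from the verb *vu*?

nevu

The first consonant of *vu* is /v/, which is voiced, so the prefix is ne-, giving *nevu*.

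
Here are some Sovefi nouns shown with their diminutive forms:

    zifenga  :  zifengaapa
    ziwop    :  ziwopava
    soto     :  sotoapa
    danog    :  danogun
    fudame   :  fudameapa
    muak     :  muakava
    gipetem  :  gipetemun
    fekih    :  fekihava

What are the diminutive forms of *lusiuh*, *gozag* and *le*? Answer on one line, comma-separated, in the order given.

lusiuhava, gozagun, leapa

The pattern is voicing of the final sound: -ava when the stem ends in a voiceless consonant (*ziwop*, *muak*, *fekih*); -un when the stem ends in a voiced consonant (*danog*, *gipetem*); -apa when the stem ends in a vowel (*zifenga*, *soto*, *fudame*).
*lusiuh* — final sound /h/ (a voiceless consonant) → -ava → *lusiuhava*.
Since the final sound of *gozag* is /g/ (a voiced consonant), it takes -un, giving *gozagun*.
*le*: final sound = /e/, a vowel → -apa → *leapa*.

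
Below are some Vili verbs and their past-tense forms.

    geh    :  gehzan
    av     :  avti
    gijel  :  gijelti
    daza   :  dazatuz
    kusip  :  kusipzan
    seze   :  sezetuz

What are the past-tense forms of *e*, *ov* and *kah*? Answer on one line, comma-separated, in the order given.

etuz, ovti, kahzan

The suffix is conditioned by the final sound: -zan when the stem ends in a voiceless consonant (*geh*, *kusip*); -ti when the stem ends in a voiced consonant (*av*, *gijel*); -tuz when the stem ends in a vowel (*daza*, *seze*).
The final sound of *e* is /e/, which is a vowel, so the suffix is -tuz, giving *etuz*.
*ov*: final sound = /v/, a voiced consonant → -ti → *ovti*.
*kah* — final sound /h/ (a voiceless consonant) → -zan → *kahzan*.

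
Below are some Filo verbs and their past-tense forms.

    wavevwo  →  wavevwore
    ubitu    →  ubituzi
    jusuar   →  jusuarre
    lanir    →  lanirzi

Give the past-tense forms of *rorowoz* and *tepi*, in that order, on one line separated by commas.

The suffix is conditioned by the last vowel: -zi when the last vowel of the stem is a high vowel (*ubitu*, *lanir*); -re when the last vowel of the stem is a non-high vowel (*wavevwo*, *jusuar*).
*rorowoz*: last vowel = /o/, a non-high vowel → -re → *rorowozre*.
Since the last vowel of *tepi* is /i/ (a high vowel), it takes -zi, giving *tepizi*.

rorowozre, tepizi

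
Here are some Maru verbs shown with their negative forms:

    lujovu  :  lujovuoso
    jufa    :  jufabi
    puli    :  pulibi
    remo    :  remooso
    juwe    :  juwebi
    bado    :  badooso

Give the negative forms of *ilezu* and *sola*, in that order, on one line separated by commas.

ilezuoso, solabi

The pattern is rounding harmony: -oso when the last vowel of the stem is a rounded vowel (*lujovu*, *remo*, *bado*); -bi when the last vowel of the stem is an unrounded vowel (*jufa*, *puli*, *juwe*).
Since the last vowel of *ilezu* is /u/ (a rounded vowel), it takes -oso, giving *ilezuoso*.
Since the last vowel of *sola* is /a/ (an unrounded vowel), it takes -bi, giving *solabi*.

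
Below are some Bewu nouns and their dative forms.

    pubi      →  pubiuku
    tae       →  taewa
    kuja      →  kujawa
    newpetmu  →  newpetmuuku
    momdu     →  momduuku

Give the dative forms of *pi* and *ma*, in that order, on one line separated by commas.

piuku, mawa

The suffix is conditioned by the last vowel: -uku when the last vowel of the stem is a high vowel (*pubi*, *newpetmu*, *momdu*); -wa when the last vowel of the stem is a non-high vowel (*tae*, *kuja*).
*pi*: last vowel = /i/, a high vowel → -uku → *piuku*.
*ma* — last vowel /a/ (a non-high vowel) → -wa → *mawa*.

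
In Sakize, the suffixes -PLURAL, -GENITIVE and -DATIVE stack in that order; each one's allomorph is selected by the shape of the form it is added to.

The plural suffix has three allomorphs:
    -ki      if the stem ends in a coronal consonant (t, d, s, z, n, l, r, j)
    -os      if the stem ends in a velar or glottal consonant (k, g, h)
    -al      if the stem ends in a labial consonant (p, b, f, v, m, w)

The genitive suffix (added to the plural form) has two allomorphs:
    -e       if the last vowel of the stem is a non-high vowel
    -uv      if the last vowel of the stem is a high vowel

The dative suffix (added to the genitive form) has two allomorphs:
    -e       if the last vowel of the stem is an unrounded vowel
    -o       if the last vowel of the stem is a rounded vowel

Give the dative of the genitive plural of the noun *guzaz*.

Since the final consonant of *guzaz* is /z/ (coronal), it takes -ki, giving *guzazki*.
The plural form *guzazki* — last vowel /i/ (a high vowel) → -uv → *guzazkiuv*.
The genitive form *guzazkiuv* — last vowel /u/ (a rounded vowel) → -o → *guzazkiuvo*.

guzazkiuvo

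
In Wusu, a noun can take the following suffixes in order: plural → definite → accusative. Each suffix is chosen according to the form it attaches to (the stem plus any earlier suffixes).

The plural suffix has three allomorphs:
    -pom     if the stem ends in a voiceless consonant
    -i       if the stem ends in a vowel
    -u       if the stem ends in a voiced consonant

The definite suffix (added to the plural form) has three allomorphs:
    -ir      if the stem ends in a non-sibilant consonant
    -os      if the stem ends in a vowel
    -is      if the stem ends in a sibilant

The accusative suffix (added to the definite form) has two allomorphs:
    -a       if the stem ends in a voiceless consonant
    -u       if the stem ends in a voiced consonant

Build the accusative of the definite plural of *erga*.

ergaiosa

*erga* — final sound /a/ (a vowel) → -i → *ergai*.
The final sound of the plural form *ergai* is /i/, which is a vowel, so the definite suffix is -os, giving *ergaios*.
The definite form *ergaios*: final consonant = /s/, voiceless → -a → *ergaiosa*.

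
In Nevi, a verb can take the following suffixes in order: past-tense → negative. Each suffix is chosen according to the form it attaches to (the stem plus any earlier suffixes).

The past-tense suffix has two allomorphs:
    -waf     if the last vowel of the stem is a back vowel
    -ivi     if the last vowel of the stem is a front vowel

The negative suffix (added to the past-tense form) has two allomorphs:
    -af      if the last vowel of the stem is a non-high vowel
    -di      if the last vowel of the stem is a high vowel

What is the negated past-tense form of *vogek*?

*vogek* — last vowel /e/ (a front vowel) → -ivi → *vogekivi*.
Since the last vowel of the past-tense form *vogekivi* is /i/ (a high vowel), it takes -di, giving *vogekividi*.

vogekividi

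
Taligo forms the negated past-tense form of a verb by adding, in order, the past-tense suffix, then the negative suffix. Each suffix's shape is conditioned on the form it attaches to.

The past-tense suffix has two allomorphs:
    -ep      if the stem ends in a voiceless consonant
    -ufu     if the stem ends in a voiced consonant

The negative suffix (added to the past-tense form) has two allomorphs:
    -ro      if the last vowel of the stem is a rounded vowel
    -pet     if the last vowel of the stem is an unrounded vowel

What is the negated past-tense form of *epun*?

*epun*: final consonant = /n/, voiced → -ufu → *epunufu*.
The last vowel of the past-tense form *epunufu* is /u/, which is a rounded vowel, so the negative suffix is -ro, giving *epunufuro*.

epunufuro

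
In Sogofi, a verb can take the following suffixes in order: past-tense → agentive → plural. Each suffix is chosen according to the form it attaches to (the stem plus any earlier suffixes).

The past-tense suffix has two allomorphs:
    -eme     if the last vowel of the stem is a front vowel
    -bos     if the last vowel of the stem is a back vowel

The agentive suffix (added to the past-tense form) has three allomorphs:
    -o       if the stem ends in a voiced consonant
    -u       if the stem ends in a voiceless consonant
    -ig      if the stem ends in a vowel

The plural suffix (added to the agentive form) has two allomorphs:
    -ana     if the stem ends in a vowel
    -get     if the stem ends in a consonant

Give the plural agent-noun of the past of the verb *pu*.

*pu*: last vowel = /u/, a back vowel → -bos → *pubos*.
The past-tense form *pubos* — final sound /s/ (a voiceless consonant) → -u → *pubosu*.
The agentive form *pubosu* — final sound /u/ (a vowel) → -ana → *pubosuana*.

pubosuana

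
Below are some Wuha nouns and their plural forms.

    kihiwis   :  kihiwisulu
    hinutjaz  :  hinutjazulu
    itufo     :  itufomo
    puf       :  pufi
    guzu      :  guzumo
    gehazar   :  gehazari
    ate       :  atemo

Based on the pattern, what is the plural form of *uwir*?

uwiri

The suffix is conditioned by the final sound: -ulu when the stem ends in a sibilant (*kihiwis*, *hinutjaz*); -i when the stem ends in a non-sibilant consonant (*puf*, *gehazar*); -mo when the stem ends in a vowel (*itufo*, *guzu*, *ate*).
*uwir* — final sound /r/ (a non-sibilant consonant) → -i → *uwiri*.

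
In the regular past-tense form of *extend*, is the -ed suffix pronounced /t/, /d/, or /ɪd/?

/ɪd/

The stem *extend* ends in /t/ or /d/.
The -ed suffix is realized as /ɪd/ after /t, d/; as /t/ after other voiceless consonants; and as /d/ after other voiced sounds.
So -ed on *extend* is pronounced /ɪd/.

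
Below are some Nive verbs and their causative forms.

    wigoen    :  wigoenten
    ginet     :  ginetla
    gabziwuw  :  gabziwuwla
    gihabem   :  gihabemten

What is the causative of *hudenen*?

The pattern is nasality of the final consonant: -ten when the stem ends in a nasal (*wigoen*, *gihabem*); -la when the stem ends in a non-nasal consonant (*ginet*, *gabziwuw*).
*hudenen* — final consonant /n/ (a nasal) → -ten → *hudenenten*.

hudenenten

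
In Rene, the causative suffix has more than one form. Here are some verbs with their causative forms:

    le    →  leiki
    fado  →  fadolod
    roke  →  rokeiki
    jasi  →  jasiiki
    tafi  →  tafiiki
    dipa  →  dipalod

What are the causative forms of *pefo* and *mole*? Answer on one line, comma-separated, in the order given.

pefolod, moleiki

The pattern is front/back vowel harmony: -iki when the last vowel of the stem is a front vowel (*le*, *roke*, *jasi*, *tafi*); -lod when the last vowel of the stem is a back vowel (*fado*, *dipa*).
*pefo*: last vowel = /o/, a back vowel → -lod → *pefolod*.
Since the last vowel of *mole* is /e/ (a front vowel), it takes -iki, giving *moleiki*.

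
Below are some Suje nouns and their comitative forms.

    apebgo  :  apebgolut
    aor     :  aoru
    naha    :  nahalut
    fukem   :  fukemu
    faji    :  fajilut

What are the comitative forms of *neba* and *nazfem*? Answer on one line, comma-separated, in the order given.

The alternation tracks the final sound of the stem — -u when the stem ends in a consonant (*aor*, *fukem*); -lut when the stem ends in a vowel (*apebgo*, *naha*, *faji*).
The final sound of *neba* is /a/, which is a vowel, so the suffix is -lut, giving *nebalut*.
Since the final sound of *nazfem* is /m/ (a consonant), it takes -u, giving *nazfemu*.

nebalut, nazfemu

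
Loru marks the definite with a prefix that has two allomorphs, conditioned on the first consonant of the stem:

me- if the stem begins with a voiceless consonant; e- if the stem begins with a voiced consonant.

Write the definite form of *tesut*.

*tesut* — first consonant /t/ (voiceless) → me- → *metesut*.

metesut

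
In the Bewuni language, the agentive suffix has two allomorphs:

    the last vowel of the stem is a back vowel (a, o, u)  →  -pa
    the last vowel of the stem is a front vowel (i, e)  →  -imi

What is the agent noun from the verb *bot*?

*bot*: last vowel = /o/, a back vowel → -pa → *botpa*.

botpa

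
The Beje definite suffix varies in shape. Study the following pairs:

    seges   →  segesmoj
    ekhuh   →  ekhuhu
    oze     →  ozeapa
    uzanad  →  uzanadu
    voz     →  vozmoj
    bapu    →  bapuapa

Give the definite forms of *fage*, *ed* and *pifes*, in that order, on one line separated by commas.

The alternation tracks the final sound of the stem — -moj when the stem ends in a sibilant (*seges*, *voz*); -u when the stem ends in a non-sibilant consonant (*ekhuh*, *uzanad*); -apa when the stem ends in a vowel (*oze*, *bapu*).
*fage*: final sound = /e/, a vowel → -apa → *fageapa*.
The final sound of *ed* is /d/, which is a non-sibilant consonant, so the suffix is -u, giving *edu*.
*pifes*: final sound = /s/, a sibilant → -moj → *pifesmoj*.

fageapa, edu, pifesmoj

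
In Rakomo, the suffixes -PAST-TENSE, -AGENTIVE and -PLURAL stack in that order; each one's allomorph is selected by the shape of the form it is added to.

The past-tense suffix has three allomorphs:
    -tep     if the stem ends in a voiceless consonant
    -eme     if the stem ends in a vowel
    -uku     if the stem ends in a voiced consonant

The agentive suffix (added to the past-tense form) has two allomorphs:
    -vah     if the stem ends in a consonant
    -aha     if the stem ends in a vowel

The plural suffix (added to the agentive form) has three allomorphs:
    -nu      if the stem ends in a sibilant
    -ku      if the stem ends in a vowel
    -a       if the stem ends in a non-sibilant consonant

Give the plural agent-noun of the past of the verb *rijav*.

rijavukuahaku

*rijav*: final sound = /v/, a voiced consonant → -uku → *rijavuku*.
Since the final sound of the past-tense form *rijavuku* is /u/ (a vowel), it takes -aha, giving *rijavukuaha*.
The agentive form *rijavukuaha* — final sound /a/ (a vowel) → -ku → *rijavukuahaku*.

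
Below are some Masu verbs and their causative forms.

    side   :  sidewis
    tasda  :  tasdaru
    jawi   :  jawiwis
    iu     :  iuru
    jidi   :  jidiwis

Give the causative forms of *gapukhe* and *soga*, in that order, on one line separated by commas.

gapukhewis, sogaru

The pattern is front/back vowel harmony: -wis when the last vowel of the stem is a front vowel (*side*, *jawi*, *jidi*); -ru when the last vowel of the stem is a back vowel (*tasda*, *iu*).
The last vowel of *gapukhe* is /e/, which is a front vowel, so the suffix is -wis, giving *gapukhewis*.
*soga* — last vowel /a/ (a back vowel) → -ru → *sogaru*.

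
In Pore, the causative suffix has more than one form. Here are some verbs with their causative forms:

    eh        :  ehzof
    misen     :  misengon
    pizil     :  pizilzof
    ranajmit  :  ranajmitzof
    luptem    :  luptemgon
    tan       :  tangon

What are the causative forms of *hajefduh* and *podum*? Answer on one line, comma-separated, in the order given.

hajefduhzof, podumgon

The suffix is conditioned by the final consonant: -gon when the stem ends in a nasal (*misen*, *luptem*, *tan*); -zof when the stem ends in a non-nasal consonant (*eh*, *pizil*, *ranajmit*).
*hajefduh*: final consonant = /h/, non-nasal → -zof → *hajefduhzof*.
*podum* — final consonant /m/ (a nasal) → -gon → *podumgon*.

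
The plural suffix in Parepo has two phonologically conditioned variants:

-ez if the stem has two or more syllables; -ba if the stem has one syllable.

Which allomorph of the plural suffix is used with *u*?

With one syllable, *u* takes -ba.

-ba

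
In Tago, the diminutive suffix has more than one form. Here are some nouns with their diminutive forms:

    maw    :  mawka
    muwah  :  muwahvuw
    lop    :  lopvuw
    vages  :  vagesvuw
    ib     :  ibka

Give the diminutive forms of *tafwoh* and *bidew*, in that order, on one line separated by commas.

tafwohvuw, bidewka

The pattern is voicing of the final consonant: -vuw when the stem ends in a voiceless consonant (*muwah*, *lop*, *vages*); -ka when the stem ends in a voiced consonant (*maw*, *ib*).
The final consonant of *tafwoh* is /h/, which is voiceless, so the suffix is -vuw, giving *tafwohvuw*.
The final consonant of *bidew* is /w/, which is voiced, so the suffix is -ka, giving *bidewka*.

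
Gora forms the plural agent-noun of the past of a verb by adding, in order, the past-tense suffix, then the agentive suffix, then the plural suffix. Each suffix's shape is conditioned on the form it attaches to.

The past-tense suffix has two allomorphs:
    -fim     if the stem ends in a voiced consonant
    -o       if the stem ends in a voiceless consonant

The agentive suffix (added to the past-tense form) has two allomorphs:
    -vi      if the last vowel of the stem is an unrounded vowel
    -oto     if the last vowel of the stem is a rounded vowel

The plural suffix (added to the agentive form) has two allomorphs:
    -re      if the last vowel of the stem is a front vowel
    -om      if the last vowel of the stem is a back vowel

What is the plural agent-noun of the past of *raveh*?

*raveh* — final consonant /h/ (voiceless) → -o → *raveho*.
The last vowel of the past-tense form *raveho* is /o/, which is a rounded vowel, so the agentive suffix is -oto, giving *ravehooto*.
The agentive form *ravehooto*: last vowel = /o/, a back vowel → -om → *ravehootoom*.

ravehootoom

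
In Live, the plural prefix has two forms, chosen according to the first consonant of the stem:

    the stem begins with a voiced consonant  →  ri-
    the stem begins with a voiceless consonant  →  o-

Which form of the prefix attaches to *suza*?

o-

*suza*: first consonant = /s/, voiceless → o-.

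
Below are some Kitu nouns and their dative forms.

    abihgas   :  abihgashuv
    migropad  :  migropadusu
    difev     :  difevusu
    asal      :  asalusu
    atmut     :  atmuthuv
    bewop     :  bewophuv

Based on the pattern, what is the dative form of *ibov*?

ibovusu

The pattern is voicing of the final consonant: -huv when the stem ends in a voiceless consonant (*abihgas*, *atmut*, *bewop*); -usu when the stem ends in a voiced consonant (*migropad*, *difev*, *asal*).
*ibov* — final consonant /v/ (voiced) → -usu → *ibovusu*.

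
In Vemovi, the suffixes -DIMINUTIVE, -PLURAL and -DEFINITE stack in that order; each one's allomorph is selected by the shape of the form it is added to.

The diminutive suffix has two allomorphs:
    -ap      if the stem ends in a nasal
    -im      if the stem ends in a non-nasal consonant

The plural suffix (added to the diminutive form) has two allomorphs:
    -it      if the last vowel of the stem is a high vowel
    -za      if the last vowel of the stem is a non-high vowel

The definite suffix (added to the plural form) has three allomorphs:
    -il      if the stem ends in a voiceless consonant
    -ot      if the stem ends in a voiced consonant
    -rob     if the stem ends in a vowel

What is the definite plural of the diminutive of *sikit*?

The final consonant of *sikit* is /t/, which is non-nasal, so the diminutive suffix is -im, giving *sikitim*.
The diminutive form *sikitim*: last vowel = /i/, a high vowel → -it → *sikitimit*.
The plural form *sikitimit* — final sound /t/ (a voiceless consonant) → -il → *sikitimitil*.

sikitimitil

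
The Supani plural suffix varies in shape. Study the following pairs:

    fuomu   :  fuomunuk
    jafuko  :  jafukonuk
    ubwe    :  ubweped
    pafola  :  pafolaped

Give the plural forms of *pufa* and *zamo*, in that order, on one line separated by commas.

The pattern is rounding harmony: -nuk when the last vowel of the stem is a rounded vowel (*fuomu*, *jafuko*); -ped when the last vowel of the stem is an unrounded vowel (*ubwe*, *pafola*).
*pufa* — last vowel /a/ (an unrounded vowel) → -ped → *pufaped*.
*zamo* — last vowel /o/ (a rounded vowel) → -nuk → *zamonuk*.

pufaped, zamonuk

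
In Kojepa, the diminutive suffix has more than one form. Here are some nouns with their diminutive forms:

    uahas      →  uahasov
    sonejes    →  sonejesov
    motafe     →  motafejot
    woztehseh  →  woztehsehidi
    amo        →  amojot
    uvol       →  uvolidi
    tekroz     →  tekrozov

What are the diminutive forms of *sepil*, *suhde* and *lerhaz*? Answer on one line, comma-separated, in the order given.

sepilidi, suhdejot, lerhazov

The suffix is conditioned by the final sound: -ov when the stem ends in a sibilant (*uahas*, *sonejes*, *tekroz*); -idi when the stem ends in a non-sibilant consonant (*woztehseh*, *uvol*); -jot when the stem ends in a vowel (*motafe*, *amo*).
Since the final sound of *sepil* is /l/ (a non-sibilant consonant), it takes -idi, giving *sepilidi*.
*suhde*: final sound = /e/, a vowel → -jot → *suhdejot*.
Since the final sound of *lerhaz* is /z/ (a sibilant), it takes -ov, giving *lerhazov*.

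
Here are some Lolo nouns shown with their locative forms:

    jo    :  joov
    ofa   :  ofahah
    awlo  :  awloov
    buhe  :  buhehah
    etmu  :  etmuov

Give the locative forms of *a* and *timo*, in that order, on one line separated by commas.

ahah, timoov

Looking at the last vowel of each stem: -ov when the last vowel of the stem is a rounded vowel (*jo*, *awlo*, *etmu*); -hah when the last vowel of the stem is an unrounded vowel (*ofa*, *buhe*).
*a* — last vowel /a/ (an unrounded vowel) → -hah → *ahah*.
The last vowel of *timo* is /o/, which is a rounded vowel, so the suffix is -ov, giving *timoov*.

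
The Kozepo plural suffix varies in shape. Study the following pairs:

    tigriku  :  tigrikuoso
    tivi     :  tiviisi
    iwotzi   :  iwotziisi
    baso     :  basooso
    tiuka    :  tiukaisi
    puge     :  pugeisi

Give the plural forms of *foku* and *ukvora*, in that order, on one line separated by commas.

fokuoso, ukvoraisi

Looking at the last vowel of each stem: -oso when the last vowel of the stem is a rounded vowel (*tigriku*, *baso*); -isi when the last vowel of the stem is an unrounded vowel (*tivi*, *iwotzi*, *tiuka*, *puge*).
The last vowel of *foku* is /u/, which is a rounded vowel, so the suffix is -oso, giving *fokuoso*.
*ukvora*: last vowel = /a/, an unrounded vowel → -isi → *ukvoraisi*.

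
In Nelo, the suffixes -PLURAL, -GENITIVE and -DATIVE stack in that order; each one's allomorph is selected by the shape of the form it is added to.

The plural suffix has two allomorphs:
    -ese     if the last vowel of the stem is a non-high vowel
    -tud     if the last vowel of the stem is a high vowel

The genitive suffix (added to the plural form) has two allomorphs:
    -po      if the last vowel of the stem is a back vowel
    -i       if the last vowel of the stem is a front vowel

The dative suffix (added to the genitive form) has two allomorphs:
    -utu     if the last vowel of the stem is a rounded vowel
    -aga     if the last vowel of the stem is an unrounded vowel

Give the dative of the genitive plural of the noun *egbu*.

egbutudpoutu

The last vowel of *egbu* is /u/, which is a high vowel, so the plural suffix is -tud, giving *egbutud*.
The plural form *egbutud*: last vowel = /u/, a back vowel → -po → *egbutudpo*.
The genitive form *egbutudpo* — last vowel /o/ (a rounded vowel) → -utu → *egbutudpoutu*.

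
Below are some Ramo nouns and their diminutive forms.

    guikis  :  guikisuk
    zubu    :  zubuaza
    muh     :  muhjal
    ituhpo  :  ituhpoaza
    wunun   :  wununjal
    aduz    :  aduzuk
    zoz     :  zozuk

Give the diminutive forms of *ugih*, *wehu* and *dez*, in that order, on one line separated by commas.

ugihjal, wehuaza, dezuk

The suffix is conditioned by the final sound: -uk when the stem ends in a sibilant (*guikis*, *aduz*, *zoz*); -jal when the stem ends in a non-sibilant consonant (*muh*, *wunun*); -aza when the stem ends in a vowel (*zubu*, *ituhpo*).
Since the final sound of *ugih* is /h/ (a non-sibilant consonant), it takes -jal, giving *ugihjal*.
The final sound of *wehu* is /u/, which is a vowel, so the suffix is -aza, giving *wehuaza*.
*dez* — final sound /z/ (a sibilant) → -uk → *dezuk*.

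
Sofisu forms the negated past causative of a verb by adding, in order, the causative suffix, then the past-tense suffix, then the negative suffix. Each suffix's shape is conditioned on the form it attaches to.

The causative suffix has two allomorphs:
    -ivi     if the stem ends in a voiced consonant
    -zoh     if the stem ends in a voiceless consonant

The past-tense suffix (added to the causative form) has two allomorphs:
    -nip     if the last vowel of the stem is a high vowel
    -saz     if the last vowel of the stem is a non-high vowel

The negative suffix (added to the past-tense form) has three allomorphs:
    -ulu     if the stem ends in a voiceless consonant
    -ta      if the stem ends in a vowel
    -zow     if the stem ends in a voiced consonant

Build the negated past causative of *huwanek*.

Since the final consonant of *huwanek* is /k/ (voiceless), it takes -zoh, giving *huwanekzoh*.
The causative form *huwanekzoh* — last vowel /o/ (a non-high vowel) → -saz → *huwanekzohsaz*.
Since the final sound of the past-tense form *huwanekzohsaz* is /z/ (a voiced consonant), it takes -zow, giving *huwanekzohsazzow*.

huwanekzohsazzow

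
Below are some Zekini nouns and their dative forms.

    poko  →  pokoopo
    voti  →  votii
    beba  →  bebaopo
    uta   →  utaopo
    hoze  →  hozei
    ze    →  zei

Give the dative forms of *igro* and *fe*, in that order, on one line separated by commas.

igroopo, fei

Looking at the last vowel of each stem: -i when the last vowel of the stem is a front vowel (*voti*, *hoze*, *ze*); -opo when the last vowel of the stem is a back vowel (*poko*, *beba*, *uta*).
*igro* — last vowel /o/ (a back vowel) → -opo → *igroopo*.
Since the last vowel of *fe* is /e/ (a front vowel), it takes -i, giving *fei*.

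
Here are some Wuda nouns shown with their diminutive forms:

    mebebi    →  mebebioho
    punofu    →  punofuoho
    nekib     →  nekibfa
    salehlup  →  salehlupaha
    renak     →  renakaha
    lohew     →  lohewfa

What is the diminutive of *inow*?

inowfa

The alternation tracks the final sound of the stem — -aha when the stem ends in a voiceless consonant (*salehlup*, *renak*); -fa when the stem ends in a voiced consonant (*nekib*, *lohew*); -oho when the stem ends in a vowel (*mebebi*, *punofu*).
The final sound of *inow* is /w/, which is a voiced consonant, so the suffix is -fa, giving *inowfa*.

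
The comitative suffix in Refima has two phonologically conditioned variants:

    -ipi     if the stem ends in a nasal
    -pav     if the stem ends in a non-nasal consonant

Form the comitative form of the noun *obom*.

*obom* — final consonant /m/ (a nasal) → -ipi → *obomipi*.

obomipi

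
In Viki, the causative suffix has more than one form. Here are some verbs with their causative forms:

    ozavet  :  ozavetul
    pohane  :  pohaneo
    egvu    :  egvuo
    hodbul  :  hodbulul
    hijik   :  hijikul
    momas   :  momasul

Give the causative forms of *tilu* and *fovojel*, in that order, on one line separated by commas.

tiluo, fovojelul

The pattern is consonant vs. vowel: -ul when the stem ends in a consonant (*ozavet*, *hodbul*, *hijik*, *momas*); -o when the stem ends in a vowel (*pohane*, *egvu*).
Since the final sound of *tilu* is /u/ (a vowel), it takes -o, giving *tiluo*.
Since the final sound of *fovojel* is /l/ (a consonant), it takes -ul, giving *fovojelul*.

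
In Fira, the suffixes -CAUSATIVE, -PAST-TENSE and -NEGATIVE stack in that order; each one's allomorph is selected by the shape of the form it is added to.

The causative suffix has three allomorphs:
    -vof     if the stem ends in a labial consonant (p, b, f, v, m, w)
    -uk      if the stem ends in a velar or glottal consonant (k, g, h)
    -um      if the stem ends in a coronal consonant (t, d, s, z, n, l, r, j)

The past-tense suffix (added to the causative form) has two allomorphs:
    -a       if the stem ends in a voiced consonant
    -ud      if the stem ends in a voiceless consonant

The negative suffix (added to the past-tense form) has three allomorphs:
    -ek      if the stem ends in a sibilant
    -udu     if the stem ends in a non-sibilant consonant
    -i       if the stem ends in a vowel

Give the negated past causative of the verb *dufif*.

dufifvofududu

*dufif*: final consonant = /f/, labial → -vof → *dufifvof*.
Since the final consonant of the causative form *dufifvof* is /f/ (voiceless), it takes -ud, giving *dufifvofud*.
Since the final sound of the past-tense form *dufifvofud* is /d/ (a non-sibilant consonant), it takes -udu, giving *dufifvofududu*.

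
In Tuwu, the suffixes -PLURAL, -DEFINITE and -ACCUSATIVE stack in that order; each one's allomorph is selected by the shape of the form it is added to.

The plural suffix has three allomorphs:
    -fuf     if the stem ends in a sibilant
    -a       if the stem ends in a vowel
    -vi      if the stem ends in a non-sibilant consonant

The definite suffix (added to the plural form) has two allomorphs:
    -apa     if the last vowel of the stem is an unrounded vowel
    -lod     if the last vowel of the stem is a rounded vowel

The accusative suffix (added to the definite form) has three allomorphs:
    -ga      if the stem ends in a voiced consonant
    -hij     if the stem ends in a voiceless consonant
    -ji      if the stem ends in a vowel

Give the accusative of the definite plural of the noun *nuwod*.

*nuwod*: final sound = /d/, a non-sibilant consonant → -vi → *nuwodvi*.
The plural form *nuwodvi* — last vowel /i/ (an unrounded vowel) → -apa → *nuwodviapa*.
The definite form *nuwodviapa* — final sound /a/ (a vowel) → -ji → *nuwodviapaji*.

nuwodviapaji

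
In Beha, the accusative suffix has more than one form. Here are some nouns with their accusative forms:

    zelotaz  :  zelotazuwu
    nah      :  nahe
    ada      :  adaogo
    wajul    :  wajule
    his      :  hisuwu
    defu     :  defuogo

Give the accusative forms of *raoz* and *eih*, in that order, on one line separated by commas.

raozuwu, eihe

The alternation tracks the final sound of the stem — -uwu when the stem ends in a sibilant (*zelotaz*, *his*); -e when the stem ends in a non-sibilant consonant (*nah*, *wajul*); -ogo when the stem ends in a vowel (*ada*, *defu*).
The final sound of *raoz* is /z/, which is a sibilant, so the suffix is -uwu, giving *raozuwu*.
*eih* — final sound /h/ (a non-sibilant consonant) → -e → *eihe*.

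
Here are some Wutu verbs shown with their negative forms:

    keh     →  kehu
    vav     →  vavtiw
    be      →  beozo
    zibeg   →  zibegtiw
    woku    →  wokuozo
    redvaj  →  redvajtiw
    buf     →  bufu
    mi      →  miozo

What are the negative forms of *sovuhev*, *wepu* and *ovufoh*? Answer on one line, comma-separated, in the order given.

Looking at the final sound of each stem: -u when the stem ends in a voiceless consonant (*keh*, *buf*); -tiw when the stem ends in a voiced consonant (*vav*, *zibeg*, *redvaj*); -ozo when the stem ends in a vowel (*be*, *woku*, *mi*).
*sovuhev*: final sound = /v/, a voiced consonant → -tiw → *sovuhevtiw*.
*wepu*: final sound = /u/, a vowel → -ozo → *wepuozo*.
Since the final sound of *ovufoh* is /h/ (a voiceless consonant), it takes -u, giving *ovufohu*.

sovuhevtiw, wepuozo, ovufohu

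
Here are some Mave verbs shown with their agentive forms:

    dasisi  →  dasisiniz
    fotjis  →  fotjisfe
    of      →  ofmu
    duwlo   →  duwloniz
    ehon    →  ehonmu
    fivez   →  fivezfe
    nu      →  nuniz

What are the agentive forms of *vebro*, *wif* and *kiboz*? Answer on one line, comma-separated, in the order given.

vebroniz, wifmu, kibozfe

The pattern is sibilance of the final sound: -fe when the stem ends in a sibilant (*fotjis*, *fivez*); -mu when the stem ends in a non-sibilant consonant (*of*, *ehon*); -niz when the stem ends in a vowel (*dasisi*, *duwlo*, *nu*).
*vebro* — final sound /o/ (a vowel) → -niz → *vebroniz*.
Since the final sound of *wif* is /f/ (a non-sibilant consonant), it takes -mu, giving *wifmu*.
The final sound of *kiboz* is /z/, which is a sibilant, so the suffix is -fe, giving *kibozfe*.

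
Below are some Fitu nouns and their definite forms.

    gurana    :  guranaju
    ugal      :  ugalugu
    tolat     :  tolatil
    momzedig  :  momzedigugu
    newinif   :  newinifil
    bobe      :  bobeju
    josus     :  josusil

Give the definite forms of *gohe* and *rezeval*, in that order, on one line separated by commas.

goheju, rezevalugu

The suffix is conditioned by the final sound: -il when the stem ends in a voiceless consonant (*tolat*, *newinif*, *josus*); -ugu when the stem ends in a voiced consonant (*ugal*, *momzedig*); -ju when the stem ends in a vowel (*gurana*, *bobe*).
*gohe*: final sound = /e/, a vowel → -ju → *goheju*.
*rezeval* — final sound /l/ (a voiced consonant) → -ugu → *rezevalugu*.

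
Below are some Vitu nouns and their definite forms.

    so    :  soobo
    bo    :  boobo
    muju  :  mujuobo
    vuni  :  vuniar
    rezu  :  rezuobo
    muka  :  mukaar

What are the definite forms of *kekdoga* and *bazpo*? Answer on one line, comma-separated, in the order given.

kekdogaar, bazpoobo

The pattern is rounding harmony: -obo when the last vowel of the stem is a rounded vowel (*so*, *bo*, *muju*, *rezu*); -ar when the last vowel of the stem is an unrounded vowel (*vuni*, *muka*).
*kekdoga* — last vowel /a/ (an unrounded vowel) → -ar → *kekdogaar*.
Since the last vowel of *bazpo* is /o/ (a rounded vowel), it takes -obo, giving *bazpoobo*.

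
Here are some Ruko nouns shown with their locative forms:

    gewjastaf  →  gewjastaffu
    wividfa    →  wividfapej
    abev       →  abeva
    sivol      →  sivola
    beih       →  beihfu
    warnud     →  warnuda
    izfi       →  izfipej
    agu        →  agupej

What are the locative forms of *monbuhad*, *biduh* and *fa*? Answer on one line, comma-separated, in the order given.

monbuhada, biduhfu, fapej

The suffix is conditioned by the final sound: -fu when the stem ends in a voiceless consonant (*gewjastaf*, *beih*); -a when the stem ends in a voiced consonant (*abev*, *sivol*, *warnud*); -pej when the stem ends in a vowel (*wividfa*, *izfi*, *agu*).
*monbuhad*: final sound = /d/, a voiced consonant → -a → *monbuhada*.
*biduh* — final sound /h/ (a voiceless consonant) → -fu → *biduhfu*.
The final sound of *fa* is /a/, which is a vowel, so the suffix is -pej, giving *fapej*.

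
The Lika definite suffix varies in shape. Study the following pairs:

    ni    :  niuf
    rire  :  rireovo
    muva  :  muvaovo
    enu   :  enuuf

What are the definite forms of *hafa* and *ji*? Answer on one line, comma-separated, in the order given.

hafaovo, jiuf

The alternation tracks the last vowel of the stem — -uf when the last vowel of the stem is a high vowel (*ni*, *enu*); -ovo when the last vowel of the stem is a non-high vowel (*rire*, *muva*).
*hafa*: last vowel = /a/, a non-high vowel → -ovo → *hafaovo*.
*ji*: last vowel = /i/, a high vowel → -uf → *jiuf*.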